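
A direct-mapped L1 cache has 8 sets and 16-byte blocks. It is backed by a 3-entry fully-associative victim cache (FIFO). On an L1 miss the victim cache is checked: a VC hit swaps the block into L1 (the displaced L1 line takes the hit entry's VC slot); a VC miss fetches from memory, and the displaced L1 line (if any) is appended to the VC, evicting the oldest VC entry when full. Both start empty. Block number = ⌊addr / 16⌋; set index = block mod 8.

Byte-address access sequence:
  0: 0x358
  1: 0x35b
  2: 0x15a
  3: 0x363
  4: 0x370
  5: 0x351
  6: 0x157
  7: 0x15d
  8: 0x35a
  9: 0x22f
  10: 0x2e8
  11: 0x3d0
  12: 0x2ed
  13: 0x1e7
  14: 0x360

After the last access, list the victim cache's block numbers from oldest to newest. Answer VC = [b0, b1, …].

VC = [30, 53, 46]

#0 0x358→b53/s5 MISS; vc=[]
#1 0x35b→b53/s5 L1-HIT; vc=[]
#2 0x15a→b21/s5 MISS; vc=[53]
#3 0x363→b54/s6 MISS; vc=[53]
#4 0x370→b55/s7 MISS; vc=[53]
#5 0x351→b53/s5 VC-HIT; vc=[21]
#6 0x157→b21/s5 VC-HIT; vc=[53]
#7 0x15d→b21/s5 L1-HIT; vc=[53]
#8 0x35a→b53/s5 VC-HIT; vc=[21]
#9 0x22f→b34/s2 MISS; vc=[21]
#10 0x2e8→b46/s6 MISS; vc=[21,54]
#11 0x3d0→b61/s5 MISS; vc=[21,54,53]
#12 0x2ed→b46/s6 L1-HIT; vc=[21,54,53]
#13 0x1e7→b30/s6 MISS; vc=[54,53,46]
#14 0x360→b54/s6 VC-HIT; vc=[30,53,46]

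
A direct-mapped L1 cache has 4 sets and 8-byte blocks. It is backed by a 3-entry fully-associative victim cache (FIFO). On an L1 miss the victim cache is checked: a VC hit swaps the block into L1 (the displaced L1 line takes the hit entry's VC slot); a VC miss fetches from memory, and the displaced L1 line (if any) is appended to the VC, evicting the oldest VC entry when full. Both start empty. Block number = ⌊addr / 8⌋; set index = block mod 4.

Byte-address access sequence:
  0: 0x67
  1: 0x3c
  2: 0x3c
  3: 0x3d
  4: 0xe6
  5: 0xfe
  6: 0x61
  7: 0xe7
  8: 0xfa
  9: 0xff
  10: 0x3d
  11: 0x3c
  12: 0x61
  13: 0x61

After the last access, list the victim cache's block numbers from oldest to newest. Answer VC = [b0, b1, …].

VC = [28, 31]

  [0] addr=0x67 blk=12 s=0: MISS | VC []
  [1] addr=0x3c blk=7 s=3: MISS | VC []
  [2] addr=0x3c blk=7 s=3: L1-HIT | VC []
  [3] addr=0x3d blk=7 s=3: L1-HIT | VC []
  [4] addr=0xe6 blk=28 s=0: MISS | VC [12]
  [5] addr=0xfe blk=31 s=3: MISS | VC [12, 7]
  [6] addr=0x61 blk=12 s=0: VC-HIT | VC [28, 7]
  [7] addr=0xe7 blk=28 s=0: VC-HIT | VC [12, 7]
  [8] addr=0xfa blk=31 s=3: L1-HIT | VC [12, 7]
  [9] addr=0xff blk=31 s=3: L1-HIT | VC [12, 7]
  [10] addr=0x3d blk=7 s=3: VC-HIT | VC [12, 31]
  [11] addr=0x3c blk=7 s=3: L1-HIT | VC [12, 31]
  [12] addr=0x61 blk=12 s=0: VC-HIT | VC [28, 31]
  [13] addr=0x61 blk=12 s=0: L1-HIT | VC [28, 31]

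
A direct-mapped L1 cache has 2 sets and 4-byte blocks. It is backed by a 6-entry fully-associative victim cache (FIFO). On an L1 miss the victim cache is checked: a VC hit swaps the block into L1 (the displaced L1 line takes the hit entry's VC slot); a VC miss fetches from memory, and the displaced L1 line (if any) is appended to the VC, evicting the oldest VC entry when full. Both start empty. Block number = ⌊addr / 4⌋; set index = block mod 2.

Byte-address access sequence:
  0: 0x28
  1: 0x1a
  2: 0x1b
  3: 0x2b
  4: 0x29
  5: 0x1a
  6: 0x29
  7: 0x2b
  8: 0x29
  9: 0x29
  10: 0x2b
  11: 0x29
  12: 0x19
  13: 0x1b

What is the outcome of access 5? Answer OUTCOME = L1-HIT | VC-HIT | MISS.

OUTCOME = VC-HIT

0: 0x28 (blk 10, set 0) → MISS  vc=[]
1: 0x1a (blk 6, set 0) → MISS  vc=[10]
2: 0x1b (blk 6, set 0) → L1-HIT  vc=[10]
3: 0x2b (blk 10, set 0) → VC-HIT  vc=[6]
4: 0x29 (blk 10, set 0) → L1-HIT  vc=[6]
5: 0x1a (blk 6, set 0) → VC-HIT  vc=[10]
6: 0x29 (blk 10, set 0) → VC-HIT  vc=[6]
7: 0x2b (blk 10, set 0) → L1-HIT  vc=[6]
8: 0x29 (blk 10, set 0) → L1-HIT  vc=[6]
9: 0x29 (blk 10, set 0) → L1-HIT  vc=[6]
10: 0x2b (blk 10, set 0) → L1-HIT  vc=[6]
11: 0x29 (blk 10, set 0) → L1-HIT  vc=[6]
12: 0x19 (blk 6, set 0) → VC-HIT  vc=[10]
13: 0x1b (blk 6, set 0) → L1-HIT  vc=[10]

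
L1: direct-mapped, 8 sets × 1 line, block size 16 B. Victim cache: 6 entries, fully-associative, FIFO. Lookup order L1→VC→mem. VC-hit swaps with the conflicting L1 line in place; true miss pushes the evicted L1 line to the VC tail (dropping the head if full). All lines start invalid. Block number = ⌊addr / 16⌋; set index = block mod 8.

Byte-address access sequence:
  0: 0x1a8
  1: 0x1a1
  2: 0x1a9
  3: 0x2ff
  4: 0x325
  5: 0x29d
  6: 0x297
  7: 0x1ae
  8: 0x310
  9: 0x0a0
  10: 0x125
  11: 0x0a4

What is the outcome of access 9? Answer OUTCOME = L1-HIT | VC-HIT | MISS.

0: 0x1a8 (blk 26, set 2) → MISS  vc=[]
1: 0x1a1 (blk 26, set 2) → L1-HIT  vc=[]
2: 0x1a9 (blk 26, set 2) → L1-HIT  vc=[]
3: 0x2ff (blk 47, set 7) → MISS  vc=[]
4: 0x325 (blk 50, set 2) → MISS  vc=[26]
5: 0x29d (blk 41, set 1) → MISS  vc=[26]
6: 0x297 (blk 41, set 1) → L1-HIT  vc=[26]
7: 0x1ae (blk 26, set 2) → VC-HIT  vc=[50]
8: 0x310 (blk 49, set 1) → MISS  vc=[50, 41]
9: 0xa0 (blk 10, set 2) → MISS  vc=[50, 41, 26]
10: 0x125 (blk 18, set 2) → MISS  vc=[50, 41, 26, 10]
11: 0xa4 (blk 10, set 2) → VC-HIT  vc=[50, 41, 26, 18]

OUTCOME = MISS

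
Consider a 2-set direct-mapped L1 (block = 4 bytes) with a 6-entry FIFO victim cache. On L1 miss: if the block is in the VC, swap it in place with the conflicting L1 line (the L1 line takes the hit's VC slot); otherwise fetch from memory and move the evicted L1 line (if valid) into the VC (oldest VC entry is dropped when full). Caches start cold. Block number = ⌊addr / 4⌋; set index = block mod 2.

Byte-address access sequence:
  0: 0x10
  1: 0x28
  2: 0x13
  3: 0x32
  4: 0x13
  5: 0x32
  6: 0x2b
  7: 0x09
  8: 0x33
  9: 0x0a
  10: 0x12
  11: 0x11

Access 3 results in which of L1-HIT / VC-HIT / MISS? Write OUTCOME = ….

OUTCOME = MISS

#0 0x10→b4/s0 MISS; vc=[]
#1 0x28→b10/s0 MISS; vc=[4]
#2 0x13→b4/s0 VC-HIT; vc=[10]
#3 0x32→b12/s0 MISS; vc=[10,4]
#4 0x13→b4/s0 VC-HIT; vc=[10,12]
#5 0x32→b12/s0 VC-HIT; vc=[10,4]
#6 0x2b→b10/s0 VC-HIT; vc=[12,4]
#7 0x9→b2/s0 MISS; vc=[12,4,10]
#8 0x33→b12/s0 VC-HIT; vc=[2,4,10]
#9 0xa→b2/s0 VC-HIT; vc=[12,4,10]
#10 0x12→b4/s0 VC-HIT; vc=[12,2,10]
#11 0x11→b4/s0 L1-HIT; vc=[12,2,10]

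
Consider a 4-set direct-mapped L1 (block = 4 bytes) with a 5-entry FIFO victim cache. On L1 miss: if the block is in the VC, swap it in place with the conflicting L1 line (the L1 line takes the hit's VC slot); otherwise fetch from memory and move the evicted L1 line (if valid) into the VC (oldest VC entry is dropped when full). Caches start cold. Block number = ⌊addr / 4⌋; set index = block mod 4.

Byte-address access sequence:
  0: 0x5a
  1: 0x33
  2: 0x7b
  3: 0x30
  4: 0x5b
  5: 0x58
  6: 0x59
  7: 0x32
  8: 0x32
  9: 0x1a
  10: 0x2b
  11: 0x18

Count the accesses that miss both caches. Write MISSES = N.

MISSES = 5

0: 0x5a (blk 22, set 2) → MISS  vc=[]
1: 0x33 (blk 12, set 0) → MISS  vc=[]
2: 0x7b (blk 30, set 2) → MISS  vc=[22]
3: 0x30 (blk 12, set 0) → L1-HIT  vc=[22]
4: 0x5b (blk 22, set 2) → VC-HIT  vc=[30]
5: 0x58 (blk 22, set 2) → L1-HIT  vc=[30]
6: 0x59 (blk 22, set 2) → L1-HIT  vc=[30]
7: 0x32 (blk 12, set 0) → L1-HIT  vc=[30]
8: 0x32 (blk 12, set 0) → L1-HIT  vc=[30]
9: 0x1a (blk 6, set 2) → MISS  vc=[30, 22]
10: 0x2b (blk 10, set 2) → MISS  vc=[30, 22, 6]
11: 0x18 (blk 6, set 2) → VC-HIT  vc=[30, 22, 10]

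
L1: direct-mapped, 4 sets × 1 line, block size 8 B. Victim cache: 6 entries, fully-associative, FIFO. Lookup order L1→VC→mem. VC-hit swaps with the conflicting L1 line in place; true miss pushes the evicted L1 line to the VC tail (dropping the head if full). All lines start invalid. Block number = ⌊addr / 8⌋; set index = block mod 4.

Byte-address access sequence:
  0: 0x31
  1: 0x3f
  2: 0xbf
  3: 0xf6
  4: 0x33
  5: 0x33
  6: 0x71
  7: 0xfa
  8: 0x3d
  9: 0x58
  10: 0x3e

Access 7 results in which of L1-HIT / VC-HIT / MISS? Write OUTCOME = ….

OUTCOME = MISS

  [0] addr=0x31 blk=6 s=2: MISS | VC []
  [1] addr=0x3f blk=7 s=3: MISS | VC []
  [2] addr=0xbf blk=23 s=3: MISS | VC [7]
  [3] addr=0xf6 blk=30 s=2: MISS | VC [7, 6]
  [4] addr=0x33 blk=6 s=2: VC-HIT | VC [7, 30]
  [5] addr=0x33 blk=6 s=2: L1-HIT | VC [7, 30]
  [6] addr=0x71 blk=14 s=2: MISS | VC [7, 30, 6]
  [7] addr=0xfa blk=31 s=3: MISS | VC [7, 30, 6, 23]
  [8] addr=0x3d blk=7 s=3: VC-HIT | VC [31, 30, 6, 23]
  [9] addr=0x58 blk=11 s=3: MISS | VC [31, 30, 6, 23, 7]
  [10] addr=0x3e blk=7 s=3: VC-HIT | VC [31, 30, 6, 23, 11]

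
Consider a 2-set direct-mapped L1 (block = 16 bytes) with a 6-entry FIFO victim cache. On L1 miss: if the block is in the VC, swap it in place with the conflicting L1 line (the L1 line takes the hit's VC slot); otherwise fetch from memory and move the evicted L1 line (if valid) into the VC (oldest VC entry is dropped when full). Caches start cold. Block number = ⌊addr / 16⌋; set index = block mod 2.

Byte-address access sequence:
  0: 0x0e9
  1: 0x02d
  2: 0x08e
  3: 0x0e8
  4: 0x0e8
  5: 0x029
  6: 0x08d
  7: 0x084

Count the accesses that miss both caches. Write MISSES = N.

MISSES = 3

#0 0xe9→b14/s0 MISS; vc=[]
#1 0x2d→b2/s0 MISS; vc=[14]
#2 0x8e→b8/s0 MISS; vc=[14,2]
#3 0xe8→b14/s0 VC-HIT; vc=[8,2]
#4 0xe8→b14/s0 L1-HIT; vc=[8,2]
#5 0x29→b2/s0 VC-HIT; vc=[8,14]
#6 0x8d→b8/s0 VC-HIT; vc=[2,14]
#7 0x84→b8/s0 L1-HIT; vc=[2,14]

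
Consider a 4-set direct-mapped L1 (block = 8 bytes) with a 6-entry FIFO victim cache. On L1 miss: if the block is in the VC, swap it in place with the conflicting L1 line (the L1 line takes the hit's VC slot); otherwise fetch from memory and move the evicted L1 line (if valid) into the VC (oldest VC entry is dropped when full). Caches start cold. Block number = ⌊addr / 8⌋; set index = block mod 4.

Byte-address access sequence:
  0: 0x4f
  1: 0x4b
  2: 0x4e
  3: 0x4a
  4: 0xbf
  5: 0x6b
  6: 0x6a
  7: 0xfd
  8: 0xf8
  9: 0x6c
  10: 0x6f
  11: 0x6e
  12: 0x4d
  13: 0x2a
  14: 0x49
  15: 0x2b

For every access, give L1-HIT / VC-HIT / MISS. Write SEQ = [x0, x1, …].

  [0] addr=0x4f blk=9 s=1: MISS | VC []
  [1] addr=0x4b blk=9 s=1: L1-HIT | VC []
  [2] addr=0x4e blk=9 s=1: L1-HIT | VC []
  [3] addr=0x4a blk=9 s=1: L1-HIT | VC []
  [4] addr=0xbf blk=23 s=3: MISS | VC []
  [5] addr=0x6b blk=13 s=1: MISS | VC [9]
  [6] addr=0x6a blk=13 s=1: L1-HIT | VC [9]
  [7] addr=0xfd blk=31 s=3: MISS | VC [9, 23]
  [8] addr=0xf8 blk=31 s=3: L1-HIT | VC [9, 23]
  [9] addr=0x6c blk=13 s=1: L1-HIT | VC [9, 23]
  [10] addr=0x6f blk=13 s=1: L1-HIT | VC [9, 23]
  [11] addr=0x6e blk=13 s=1: L1-HIT | VC [9, 23]
  [12] addr=0x4d blk=9 s=1: VC-HIT | VC [13, 23]
  [13] addr=0x2a blk=5 s=1: MISS | VC [13, 23, 9]
  [14] addr=0x49 blk=9 s=1: VC-HIT | VC [13, 23, 5]
  [15] addr=0x2b blk=5 s=1: VC-HIT | VC [13, 23, 9]

SEQ = [MISS, L1-HIT, L1-HIT, L1-HIT, MISS, MISS, L1-HIT, MISS, L1-HIT, L1-HIT, L1-HIT, L1-HIT, VC-HIT, MISS, VC-HIT, VC-HIT]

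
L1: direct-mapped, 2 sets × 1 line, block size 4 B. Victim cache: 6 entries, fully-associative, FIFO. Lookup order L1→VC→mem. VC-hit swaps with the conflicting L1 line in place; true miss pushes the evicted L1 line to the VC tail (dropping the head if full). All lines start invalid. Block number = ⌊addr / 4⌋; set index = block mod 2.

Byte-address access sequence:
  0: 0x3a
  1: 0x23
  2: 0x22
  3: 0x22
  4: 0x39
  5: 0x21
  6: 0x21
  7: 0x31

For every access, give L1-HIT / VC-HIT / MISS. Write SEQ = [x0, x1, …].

SEQ = [MISS, MISS, L1-HIT, L1-HIT, VC-HIT, VC-HIT, L1-HIT, MISS]

0: 0x3a (blk 14, set 0) → MISS  vc=[]
1: 0x23 (blk 8, set 0) → MISS  vc=[14]
2: 0x22 (blk 8, set 0) → L1-HIT  vc=[14]
3: 0x22 (blk 8, set 0) → L1-HIT  vc=[14]
4: 0x39 (blk 14, set 0) → VC-HIT  vc=[8]
5: 0x21 (blk 8, set 0) → VC-HIT  vc=[14]
6: 0x21 (blk 8, set 0) → L1-HIT  vc=[14]
7: 0x31 (blk 12, set 0) → MISS  vc=[14, 8]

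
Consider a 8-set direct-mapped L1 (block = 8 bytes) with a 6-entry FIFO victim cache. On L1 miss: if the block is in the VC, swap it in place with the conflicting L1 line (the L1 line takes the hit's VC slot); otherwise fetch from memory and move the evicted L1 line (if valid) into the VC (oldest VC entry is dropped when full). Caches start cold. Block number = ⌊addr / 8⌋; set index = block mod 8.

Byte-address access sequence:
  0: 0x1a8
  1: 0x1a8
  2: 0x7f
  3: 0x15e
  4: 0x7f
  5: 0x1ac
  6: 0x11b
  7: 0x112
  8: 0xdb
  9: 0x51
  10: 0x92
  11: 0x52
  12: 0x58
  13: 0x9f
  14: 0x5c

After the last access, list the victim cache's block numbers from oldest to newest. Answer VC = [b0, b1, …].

VC = [43, 35, 34, 18, 27, 19]

#0 0x1a8→b53/s5 MISS; vc=[]
#1 0x1a8→b53/s5 L1-HIT; vc=[]
#2 0x7f→b15/s7 MISS; vc=[]
#3 0x15e→b43/s3 MISS; vc=[]
#4 0x7f→b15/s7 L1-HIT; vc=[]
#5 0x1ac→b53/s5 L1-HIT; vc=[]
#6 0x11b→b35/s3 MISS; vc=[43]
#7 0x112→b34/s2 MISS; vc=[43]
#8 0xdb→b27/s3 MISS; vc=[43,35]
#9 0x51→b10/s2 MISS; vc=[43,35,34]
#10 0x92→b18/s2 MISS; vc=[43,35,34,10]
#11 0x52→b10/s2 VC-HIT; vc=[43,35,34,18]
#12 0x58→b11/s3 MISS; vc=[43,35,34,18,27]
#13 0x9f→b19/s3 MISS; vc=[43,35,34,18,27,11]
#14 0x5c→b11/s3 VC-HIT; vc=[43,35,34,18,27,19]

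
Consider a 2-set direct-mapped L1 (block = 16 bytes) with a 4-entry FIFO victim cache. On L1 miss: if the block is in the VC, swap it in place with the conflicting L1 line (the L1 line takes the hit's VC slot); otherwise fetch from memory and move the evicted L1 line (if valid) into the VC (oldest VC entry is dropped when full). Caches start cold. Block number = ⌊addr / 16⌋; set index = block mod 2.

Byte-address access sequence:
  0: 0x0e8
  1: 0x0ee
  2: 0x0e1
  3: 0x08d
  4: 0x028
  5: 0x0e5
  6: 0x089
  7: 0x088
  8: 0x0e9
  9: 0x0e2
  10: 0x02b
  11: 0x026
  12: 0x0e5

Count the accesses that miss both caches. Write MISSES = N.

MISSES = 3

  [0] addr=0xe8 blk=14 s=0: MISS | VC []
  [1] addr=0xee blk=14 s=0: L1-HIT | VC []
  [2] addr=0xe1 blk=14 s=0: L1-HIT | VC []
  [3] addr=0x8d blk=8 s=0: MISS | VC [14]
  [4] addr=0x28 blk=2 s=0: MISS | VC [14, 8]
  [5] addr=0xe5 blk=14 s=0: VC-HIT | VC [2, 8]
  [6] addr=0x89 blk=8 s=0: VC-HIT | VC [2, 14]
  [7] addr=0x88 blk=8 s=0: L1-HIT | VC [2, 14]
  [8] addr=0xe9 blk=14 s=0: VC-HIT | VC [2, 8]
  [9] addr=0xe2 blk=14 s=0: L1-HIT | VC [2, 8]
  [10] addr=0x2b blk=2 s=0: VC-HIT | VC [14, 8]
  [11] addr=0x26 blk=2 s=0: L1-HIT | VC [14, 8]
  [12] addr=0xe5 blk=14 s=0: VC-HIT | VC [2, 8]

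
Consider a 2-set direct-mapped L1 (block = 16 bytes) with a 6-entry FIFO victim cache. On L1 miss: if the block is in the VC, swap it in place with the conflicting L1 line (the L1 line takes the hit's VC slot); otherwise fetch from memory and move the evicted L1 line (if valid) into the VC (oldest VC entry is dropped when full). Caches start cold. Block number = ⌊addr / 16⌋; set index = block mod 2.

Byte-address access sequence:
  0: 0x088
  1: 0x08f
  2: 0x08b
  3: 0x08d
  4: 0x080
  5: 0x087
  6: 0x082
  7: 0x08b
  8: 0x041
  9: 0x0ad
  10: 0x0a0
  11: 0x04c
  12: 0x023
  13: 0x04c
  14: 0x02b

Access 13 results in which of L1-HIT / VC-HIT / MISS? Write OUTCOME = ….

#0 0x88→b8/s0 MISS; vc=[]
#1 0x8f→b8/s0 L1-HIT; vc=[]
#2 0x8b→b8/s0 L1-HIT; vc=[]
#3 0x8d→b8/s0 L1-HIT; vc=[]
#4 0x80→b8/s0 L1-HIT; vc=[]
#5 0x87→b8/s0 L1-HIT; vc=[]
#6 0x82→b8/s0 L1-HIT; vc=[]
#7 0x8b→b8/s0 L1-HIT; vc=[]
#8 0x41→b4/s0 MISS; vc=[8]
#9 0xad→b10/s0 MISS; vc=[8,4]
#10 0xa0→b10/s0 L1-HIT; vc=[8,4]
#11 0x4c→b4/s0 VC-HIT; vc=[8,10]
#12 0x23→b2/s0 MISS; vc=[8,10,4]
#13 0x4c→b4/s0 VC-HIT; vc=[8,10,2]
#14 0x2b→b2/s0 VC-HIT; vc=[8,10,4]

OUTCOME = VC-HIT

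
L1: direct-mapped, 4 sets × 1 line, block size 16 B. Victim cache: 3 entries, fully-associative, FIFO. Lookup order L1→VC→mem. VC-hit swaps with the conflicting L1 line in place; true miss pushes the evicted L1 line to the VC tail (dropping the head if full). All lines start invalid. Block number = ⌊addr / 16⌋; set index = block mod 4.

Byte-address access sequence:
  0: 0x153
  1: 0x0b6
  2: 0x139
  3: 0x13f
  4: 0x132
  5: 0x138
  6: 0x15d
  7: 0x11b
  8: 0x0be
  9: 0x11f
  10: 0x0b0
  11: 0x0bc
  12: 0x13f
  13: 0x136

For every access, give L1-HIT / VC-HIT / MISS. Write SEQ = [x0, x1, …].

SEQ = [MISS, MISS, MISS, L1-HIT, L1-HIT, L1-HIT, L1-HIT, MISS, VC-HIT, L1-HIT, L1-HIT, L1-HIT, VC-HIT, L1-HIT]

  [0] addr=0x153 blk=21 s=1: MISS | VC []
  [1] addr=0xb6 blk=11 s=3: MISS | VC []
  [2] addr=0x139 blk=19 s=3: MISS | VC [11]
  [3] addr=0x13f blk=19 s=3: L1-HIT | VC [11]
  [4] addr=0x132 blk=19 s=3: L1-HIT | VC [11]
  [5] addr=0x138 blk=19 s=3: L1-HIT | VC [11]
  [6] addr=0x15d blk=21 s=1: L1-HIT | VC [11]
  [7] addr=0x11b blk=17 s=1: MISS | VC [11, 21]
  [8] addr=0xbe blk=11 s=3: VC-HIT | VC [19, 21]
  [9] addr=0x11f blk=17 s=1: L1-HIT | VC [19, 21]
  [10] addr=0xb0 blk=11 s=3: L1-HIT | VC [19, 21]
  [11] addr=0xbc blk=11 s=3: L1-HIT | VC [19, 21]
  [12] addr=0x13f blk=19 s=3: VC-HIT | VC [11, 21]
  [13] addr=0x136 blk=19 s=3: L1-HIT | VC [11, 21]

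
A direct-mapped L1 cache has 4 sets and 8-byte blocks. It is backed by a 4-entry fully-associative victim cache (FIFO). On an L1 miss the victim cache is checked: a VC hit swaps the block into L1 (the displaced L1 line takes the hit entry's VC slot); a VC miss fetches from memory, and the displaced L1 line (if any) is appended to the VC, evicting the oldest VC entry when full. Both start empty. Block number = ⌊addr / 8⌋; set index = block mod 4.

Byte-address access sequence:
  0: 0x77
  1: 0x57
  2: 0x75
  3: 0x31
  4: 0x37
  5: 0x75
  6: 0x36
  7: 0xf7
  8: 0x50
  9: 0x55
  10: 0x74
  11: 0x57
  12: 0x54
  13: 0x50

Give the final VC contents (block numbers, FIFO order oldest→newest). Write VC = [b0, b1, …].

VC = [30, 14, 6]

#0 0x77→b14/s2 MISS; vc=[]
#1 0x57→b10/s2 MISS; vc=[14]
#2 0x75→b14/s2 VC-HIT; vc=[10]
#3 0x31→b6/s2 MISS; vc=[10,14]
#4 0x37→b6/s2 L1-HIT; vc=[10,14]
#5 0x75→b14/s2 VC-HIT; vc=[10,6]
#6 0x36→b6/s2 VC-HIT; vc=[10,14]
#7 0xf7→b30/s2 MISS; vc=[10,14,6]
#8 0x50→b10/s2 VC-HIT; vc=[30,14,6]
#9 0x55→b10/s2 L1-HIT; vc=[30,14,6]
#10 0x74→b14/s2 VC-HIT; vc=[30,10,6]
#11 0x57→b10/s2 VC-HIT; vc=[30,14,6]
#12 0x54→b10/s2 L1-HIT; vc=[30,14,6]
#13 0x50→b10/s2 L1-HIT; vc=[30,14,6]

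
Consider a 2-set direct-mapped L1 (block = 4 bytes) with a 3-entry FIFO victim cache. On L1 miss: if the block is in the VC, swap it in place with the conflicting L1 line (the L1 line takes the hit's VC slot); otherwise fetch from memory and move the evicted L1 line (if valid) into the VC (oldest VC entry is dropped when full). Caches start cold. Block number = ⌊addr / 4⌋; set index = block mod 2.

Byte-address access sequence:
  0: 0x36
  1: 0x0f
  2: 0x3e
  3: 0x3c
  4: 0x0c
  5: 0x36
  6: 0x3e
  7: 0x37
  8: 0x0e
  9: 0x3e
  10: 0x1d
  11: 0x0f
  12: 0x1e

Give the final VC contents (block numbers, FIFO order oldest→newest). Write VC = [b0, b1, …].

  [0] addr=0x36 blk=13 s=1: MISS | VC []
  [1] addr=0xf blk=3 s=1: MISS | VC [13]
  [2] addr=0x3e blk=15 s=1: MISS | VC [13, 3]
  [3] addr=0x3c blk=15 s=1: L1-HIT | VC [13, 3]
  [4] addr=0xc blk=3 s=1: VC-HIT | VC [13, 15]
  [5] addr=0x36 blk=13 s=1: VC-HIT | VC [3, 15]
  [6] addr=0x3e blk=15 s=1: VC-HIT | VC [3, 13]
  [7] addr=0x37 blk=13 s=1: VC-HIT | VC [3, 15]
  [8] addr=0xe blk=3 s=1: VC-HIT | VC [13, 15]
  [9] addr=0x3e blk=15 s=1: VC-HIT | VC [13, 3]
  [10] addr=0x1d blk=7 s=1: MISS | VC [13, 3, 15]
  [11] addr=0xf blk=3 s=1: VC-HIT | VC [13, 7, 15]
  [12] addr=0x1e blk=7 s=1: VC-HIT | VC [13, 3, 15]

VC = [13, 3, 15]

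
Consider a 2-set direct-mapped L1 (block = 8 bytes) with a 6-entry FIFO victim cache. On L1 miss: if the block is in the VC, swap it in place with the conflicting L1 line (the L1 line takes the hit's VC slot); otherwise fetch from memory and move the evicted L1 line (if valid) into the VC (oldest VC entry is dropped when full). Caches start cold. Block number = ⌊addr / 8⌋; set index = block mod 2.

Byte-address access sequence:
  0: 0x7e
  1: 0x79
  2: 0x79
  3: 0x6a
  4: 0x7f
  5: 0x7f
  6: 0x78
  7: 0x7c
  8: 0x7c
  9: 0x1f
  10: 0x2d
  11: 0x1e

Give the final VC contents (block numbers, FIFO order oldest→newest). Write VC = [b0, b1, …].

0: 0x7e (blk 15, set 1) → MISS  vc=[]
1: 0x79 (blk 15, set 1) → L1-HIT  vc=[]
2: 0x79 (blk 15, set 1) → L1-HIT  vc=[]
3: 0x6a (blk 13, set 1) → MISS  vc=[15]
4: 0x7f (blk 15, set 1) → VC-HIT  vc=[13]
5: 0x7f (blk 15, set 1) → L1-HIT  vc=[13]
6: 0x78 (blk 15, set 1) → L1-HIT  vc=[13]
7: 0x7c (blk 15, set 1) → L1-HIT  vc=[13]
8: 0x7c (blk 15, set 1) → L1-HIT  vc=[13]
9: 0x1f (blk 3, set 1) → MISS  vc=[13, 15]
10: 0x2d (blk 5, set 1) → MISS  vc=[13, 15, 3]
11: 0x1e (blk 3, set 1) → VC-HIT  vc=[13, 15, 5]

VC = [13, 15, 5]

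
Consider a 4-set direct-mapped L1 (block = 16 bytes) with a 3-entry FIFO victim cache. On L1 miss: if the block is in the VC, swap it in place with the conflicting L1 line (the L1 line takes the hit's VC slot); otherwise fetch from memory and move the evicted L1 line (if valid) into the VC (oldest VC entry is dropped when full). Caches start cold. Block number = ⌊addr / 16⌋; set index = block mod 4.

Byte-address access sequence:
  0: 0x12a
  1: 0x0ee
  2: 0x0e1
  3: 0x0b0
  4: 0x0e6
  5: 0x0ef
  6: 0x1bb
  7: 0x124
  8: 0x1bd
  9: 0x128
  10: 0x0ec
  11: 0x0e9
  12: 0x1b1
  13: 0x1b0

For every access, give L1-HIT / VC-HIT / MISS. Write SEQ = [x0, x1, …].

SEQ = [MISS, MISS, L1-HIT, MISS, L1-HIT, L1-HIT, MISS, VC-HIT, L1-HIT, L1-HIT, VC-HIT, L1-HIT, L1-HIT, L1-HIT]

#0 0x12a→b18/s2 MISS; vc=[]
#1 0xee→b14/s2 MISS; vc=[18]
#2 0xe1→b14/s2 L1-HIT; vc=[18]
#3 0xb0→b11/s3 MISS; vc=[18]
#4 0xe6→b14/s2 L1-HIT; vc=[18]
#5 0xef→b14/s2 L1-HIT; vc=[18]
#6 0x1bb→b27/s3 MISS; vc=[18,11]
#7 0x124→b18/s2 VC-HIT; vc=[14,11]
#8 0x1bd→b27/s3 L1-HIT; vc=[14,11]
#9 0x128→b18/s2 L1-HIT; vc=[14,11]
#10 0xec→b14/s2 VC-HIT; vc=[18,11]
#11 0xe9→b14/s2 L1-HIT; vc=[18,11]
#12 0x1b1→b27/s3 L1-HIT; vc=[18,11]
#13 0x1b0→b27/s3 L1-HIT; vc=[18,11]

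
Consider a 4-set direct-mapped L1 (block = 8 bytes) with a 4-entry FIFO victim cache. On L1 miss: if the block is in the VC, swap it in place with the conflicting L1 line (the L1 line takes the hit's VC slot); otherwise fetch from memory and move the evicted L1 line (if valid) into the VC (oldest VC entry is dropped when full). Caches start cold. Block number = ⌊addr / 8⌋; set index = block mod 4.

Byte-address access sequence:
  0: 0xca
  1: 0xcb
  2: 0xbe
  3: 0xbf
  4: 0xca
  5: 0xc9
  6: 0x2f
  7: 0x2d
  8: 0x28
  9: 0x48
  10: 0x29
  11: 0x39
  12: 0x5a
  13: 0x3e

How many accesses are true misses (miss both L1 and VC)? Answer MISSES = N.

#0 0xca→b25/s1 MISS; vc=[]
#1 0xcb→b25/s1 L1-HIT; vc=[]
#2 0xbe→b23/s3 MISS; vc=[]
#3 0xbf→b23/s3 L1-HIT; vc=[]
#4 0xca→b25/s1 L1-HIT; vc=[]
#5 0xc9→b25/s1 L1-HIT; vc=[]
#6 0x2f→b5/s1 MISS; vc=[25]
#7 0x2d→b5/s1 L1-HIT; vc=[25]
#8 0x28→b5/s1 L1-HIT; vc=[25]
#9 0x48→b9/s1 MISS; vc=[25,5]
#10 0x29→b5/s1 VC-HIT; vc=[25,9]
#11 0x39→b7/s3 MISS; vc=[25,9,23]
#12 0x5a→b11/s3 MISS; vc=[25,9,23,7]
#13 0x3e→b7/s3 VC-HIT; vc=[25,9,23,11]

MISSES = 6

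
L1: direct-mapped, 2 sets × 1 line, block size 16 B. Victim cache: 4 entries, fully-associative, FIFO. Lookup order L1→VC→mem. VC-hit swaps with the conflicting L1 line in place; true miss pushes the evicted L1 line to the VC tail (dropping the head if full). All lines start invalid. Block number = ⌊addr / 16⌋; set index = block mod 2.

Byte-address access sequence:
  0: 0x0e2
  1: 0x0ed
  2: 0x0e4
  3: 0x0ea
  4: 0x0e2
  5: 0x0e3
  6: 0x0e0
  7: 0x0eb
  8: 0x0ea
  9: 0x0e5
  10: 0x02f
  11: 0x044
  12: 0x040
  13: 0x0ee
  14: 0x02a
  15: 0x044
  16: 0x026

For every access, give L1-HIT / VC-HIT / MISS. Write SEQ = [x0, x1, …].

#0 0xe2→b14/s0 MISS; vc=[]
#1 0xed→b14/s0 L1-HIT; vc=[]
#2 0xe4→b14/s0 L1-HIT; vc=[]
#3 0xea→b14/s0 L1-HIT; vc=[]
#4 0xe2→b14/s0 L1-HIT; vc=[]
#5 0xe3→b14/s0 L1-HIT; vc=[]
#6 0xe0→b14/s0 L1-HIT; vc=[]
#7 0xeb→b14/s0 L1-HIT; vc=[]
#8 0xea→b14/s0 L1-HIT; vc=[]
#9 0xe5→b14/s0 L1-HIT; vc=[]
#10 0x2f→b2/s0 MISS; vc=[14]
#11 0x44→b4/s0 MISS; vc=[14,2]
#12 0x40→b4/s0 L1-HIT; vc=[14,2]
#13 0xee→b14/s0 VC-HIT; vc=[4,2]
#14 0x2a→b2/s0 VC-HIT; vc=[4,14]
#15 0x44→b4/s0 VC-HIT; vc=[2,14]
#16 0x26→b2/s0 VC-HIT; vc=[4,14]

SEQ = [MISS, L1-HIT, L1-HIT, L1-HIT, L1-HIT, L1-HIT, L1-HIT, L1-HIT, L1-HIT, L1-HIT, MISS, MISS, L1-HIT, VC-HIT, VC-HIT, VC-HIT, VC-HIT]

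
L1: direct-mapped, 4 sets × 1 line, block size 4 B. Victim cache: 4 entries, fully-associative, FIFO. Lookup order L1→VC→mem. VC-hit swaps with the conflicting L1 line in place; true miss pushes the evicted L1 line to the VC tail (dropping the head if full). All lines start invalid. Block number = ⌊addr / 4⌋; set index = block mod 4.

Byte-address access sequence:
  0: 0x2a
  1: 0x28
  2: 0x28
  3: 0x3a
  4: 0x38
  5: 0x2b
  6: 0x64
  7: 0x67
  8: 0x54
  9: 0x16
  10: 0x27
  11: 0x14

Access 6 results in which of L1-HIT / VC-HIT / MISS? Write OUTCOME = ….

OUTCOME = MISS

  [0] addr=0x2a blk=10 s=2: MISS | VC []
  [1] addr=0x28 blk=10 s=2: L1-HIT | VC []
  [2] addr=0x28 blk=10 s=2: L1-HIT | VC []
  [3] addr=0x3a blk=14 s=2: MISS | VC [10]
  [4] addr=0x38 blk=14 s=2: L1-HIT | VC [10]
  [5] addr=0x2b blk=10 s=2: VC-HIT | VC [14]
  [6] addr=0x64 blk=25 s=1: MISS | VC [14]
  [7] addr=0x67 blk=25 s=1: L1-HIT | VC [14]
  [8] addr=0x54 blk=21 s=1: MISS | VC [14, 25]
  [9] addr=0x16 blk=5 s=1: MISS | VC [14, 25, 21]
  [10] addr=0x27 blk=9 s=1: MISS | VC [14, 25, 21, 5]
  [11] addr=0x14 blk=5 s=1: VC-HIT | VC [14, 25, 21, 9]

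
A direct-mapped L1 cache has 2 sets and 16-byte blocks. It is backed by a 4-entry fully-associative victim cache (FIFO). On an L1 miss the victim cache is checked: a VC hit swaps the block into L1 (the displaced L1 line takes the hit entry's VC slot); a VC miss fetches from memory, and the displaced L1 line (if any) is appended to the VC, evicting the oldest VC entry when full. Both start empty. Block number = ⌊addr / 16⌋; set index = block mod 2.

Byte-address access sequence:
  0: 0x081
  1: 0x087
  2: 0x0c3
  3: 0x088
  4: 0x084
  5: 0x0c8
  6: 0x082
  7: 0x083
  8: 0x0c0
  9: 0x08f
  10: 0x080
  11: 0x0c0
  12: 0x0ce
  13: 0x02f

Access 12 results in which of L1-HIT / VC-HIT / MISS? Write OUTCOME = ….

#0 0x81→b8/s0 MISS; vc=[]
#1 0x87→b8/s0 L1-HIT; vc=[]
#2 0xc3→b12/s0 MISS; vc=[8]
#3 0x88→b8/s0 VC-HIT; vc=[12]
#4 0x84→b8/s0 L1-HIT; vc=[12]
#5 0xc8→b12/s0 VC-HIT; vc=[8]
#6 0x82→b8/s0 VC-HIT; vc=[12]
#7 0x83→b8/s0 L1-HIT; vc=[12]
#8 0xc0→b12/s0 VC-HIT; vc=[8]
#9 0x8f→b8/s0 VC-HIT; vc=[12]
#10 0x80→b8/s0 L1-HIT; vc=[12]
#11 0xc0→b12/s0 VC-HIT; vc=[8]
#12 0xce→b12/s0 L1-HIT; vc=[8]
#13 0x2f→b2/s0 MISS; vc=[8,12]

OUTCOME = L1-HIT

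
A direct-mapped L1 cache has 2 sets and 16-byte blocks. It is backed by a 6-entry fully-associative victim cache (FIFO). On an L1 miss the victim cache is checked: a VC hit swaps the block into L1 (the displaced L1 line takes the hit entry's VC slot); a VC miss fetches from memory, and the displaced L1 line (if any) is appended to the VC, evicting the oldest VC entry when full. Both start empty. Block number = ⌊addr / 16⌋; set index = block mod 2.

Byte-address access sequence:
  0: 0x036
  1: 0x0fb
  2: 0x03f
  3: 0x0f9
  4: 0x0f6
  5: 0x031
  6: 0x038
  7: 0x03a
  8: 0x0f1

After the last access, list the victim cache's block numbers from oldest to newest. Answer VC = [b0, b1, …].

VC = [3]

#0 0x36→b3/s1 MISS; vc=[]
#1 0xfb→b15/s1 MISS; vc=[3]
#2 0x3f→b3/s1 VC-HIT; vc=[15]
#3 0xf9→b15/s1 VC-HIT; vc=[3]
#4 0xf6→b15/s1 L1-HIT; vc=[3]
#5 0x31→b3/s1 VC-HIT; vc=[15]
#6 0x38→b3/s1 L1-HIT; vc=[15]
#7 0x3a→b3/s1 L1-HIT; vc=[15]
#8 0xf1→b15/s1 VC-HIT; vc=[3]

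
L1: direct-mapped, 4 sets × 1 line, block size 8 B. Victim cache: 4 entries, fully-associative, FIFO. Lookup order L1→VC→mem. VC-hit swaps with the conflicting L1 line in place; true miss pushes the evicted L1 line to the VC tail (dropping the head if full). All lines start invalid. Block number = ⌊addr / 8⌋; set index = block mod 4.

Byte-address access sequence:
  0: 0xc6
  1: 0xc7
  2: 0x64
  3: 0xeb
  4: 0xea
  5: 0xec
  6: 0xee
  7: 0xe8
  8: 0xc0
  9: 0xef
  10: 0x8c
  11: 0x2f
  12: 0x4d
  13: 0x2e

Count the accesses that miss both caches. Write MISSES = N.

#0 0xc6→b24/s0 MISS; vc=[]
#1 0xc7→b24/s0 L1-HIT; vc=[]
#2 0x64→b12/s0 MISS; vc=[24]
#3 0xeb→b29/s1 MISS; vc=[24]
#4 0xea→b29/s1 L1-HIT; vc=[24]
#5 0xec→b29/s1 L1-HIT; vc=[24]
#6 0xee→b29/s1 L1-HIT; vc=[24]
#7 0xe8→b29/s1 L1-HIT; vc=[24]
#8 0xc0→b24/s0 VC-HIT; vc=[12]
#9 0xef→b29/s1 L1-HIT; vc=[12]
#10 0x8c→b17/s1 MISS; vc=[12,29]
#11 0x2f→b5/s1 MISS; vc=[12,29,17]
#12 0x4d→b9/s1 MISS; vc=[12,29,17,5]
#13 0x2e→b5/s1 VC-HIT; vc=[12,29,17,9]

MISSES = 6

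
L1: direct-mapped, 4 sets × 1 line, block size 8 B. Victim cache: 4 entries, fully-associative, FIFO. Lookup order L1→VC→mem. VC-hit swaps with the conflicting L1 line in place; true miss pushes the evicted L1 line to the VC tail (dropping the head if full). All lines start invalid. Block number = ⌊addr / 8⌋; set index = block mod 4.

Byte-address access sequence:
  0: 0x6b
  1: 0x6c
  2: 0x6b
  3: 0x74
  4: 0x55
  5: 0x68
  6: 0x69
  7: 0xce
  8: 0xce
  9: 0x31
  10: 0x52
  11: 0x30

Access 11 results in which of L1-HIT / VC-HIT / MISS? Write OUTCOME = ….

OUTCOME = VC-HIT

#0 0x6b→b13/s1 MISS; vc=[]
#1 0x6c→b13/s1 L1-HIT; vc=[]
#2 0x6b→b13/s1 L1-HIT; vc=[]
#3 0x74→b14/s2 MISS; vc=[]
#4 0x55→b10/s2 MISS; vc=[14]
#5 0x68→b13/s1 L1-HIT; vc=[14]
#6 0x69→b13/s1 L1-HIT; vc=[14]
#7 0xce→b25/s1 MISS; vc=[14,13]
#8 0xce→b25/s1 L1-HIT; vc=[14,13]
#9 0x31→b6/s2 MISS; vc=[14,13,10]
#10 0x52→b10/s2 VC-HIT; vc=[14,13,6]
#11 0x30→b6/s2 VC-HIT; vc=[14,13,10]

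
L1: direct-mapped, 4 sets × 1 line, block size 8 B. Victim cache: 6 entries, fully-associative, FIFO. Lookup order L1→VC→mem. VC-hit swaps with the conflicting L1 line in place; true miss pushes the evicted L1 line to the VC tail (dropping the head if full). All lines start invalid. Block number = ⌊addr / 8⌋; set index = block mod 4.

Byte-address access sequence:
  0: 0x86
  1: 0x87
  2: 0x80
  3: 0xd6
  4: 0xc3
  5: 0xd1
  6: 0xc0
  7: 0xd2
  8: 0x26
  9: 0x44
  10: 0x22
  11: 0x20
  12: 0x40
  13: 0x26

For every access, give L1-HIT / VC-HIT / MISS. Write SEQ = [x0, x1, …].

SEQ = [MISS, L1-HIT, L1-HIT, MISS, MISS, L1-HIT, L1-HIT, L1-HIT, MISS, MISS, VC-HIT, L1-HIT, VC-HIT, VC-HIT]

  [0] addr=0x86 blk=16 s=0: MISS | VC []
  [1] addr=0x87 blk=16 s=0: L1-HIT | VC []
  [2] addr=0x80 blk=16 s=0: L1-HIT | VC []
  [3] addr=0xd6 blk=26 s=2: MISS | VC []
  [4] addr=0xc3 blk=24 s=0: MISS | VC [16]
  [5] addr=0xd1 blk=26 s=2: L1-HIT | VC [16]
  [6] addr=0xc0 blk=24 s=0: L1-HIT | VC [16]
  [7] addr=0xd2 blk=26 s=2: L1-HIT | VC [16]
  [8] addr=0x26 blk=4 s=0: MISS | VC [16, 24]
  [9] addr=0x44 blk=8 s=0: MISS | VC [16, 24, 4]
  [10] addr=0x22 blk=4 s=0: VC-HIT | VC [16, 24, 8]
  [11] addr=0x20 blk=4 s=0: L1-HIT | VC [16, 24, 8]
  [12] addr=0x40 blk=8 s=0: VC-HIT | VC [16, 24, 4]
  [13] addr=0x26 blk=4 s=0: VC-HIT | VC [16, 24, 8]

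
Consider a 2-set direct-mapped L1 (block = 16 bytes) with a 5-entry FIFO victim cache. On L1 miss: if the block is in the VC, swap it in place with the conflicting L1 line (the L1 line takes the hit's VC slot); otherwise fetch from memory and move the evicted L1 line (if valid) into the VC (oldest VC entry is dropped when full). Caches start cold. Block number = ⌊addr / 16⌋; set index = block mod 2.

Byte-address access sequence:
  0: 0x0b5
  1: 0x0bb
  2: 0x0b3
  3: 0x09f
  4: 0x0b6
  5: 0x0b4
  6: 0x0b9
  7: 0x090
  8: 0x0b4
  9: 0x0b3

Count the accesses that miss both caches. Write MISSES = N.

MISSES = 2

0: 0xb5 (blk 11, set 1) → MISS  vc=[]
1: 0xbb (blk 11, set 1) → L1-HIT  vc=[]
2: 0xb3 (blk 11, set 1) → L1-HIT  vc=[]
3: 0x9f (blk 9, set 1) → MISS  vc=[11]
4: 0xb6 (blk 11, set 1) → VC-HIT  vc=[9]
5: 0xb4 (blk 11, set 1) → L1-HIT  vc=[9]
6: 0xb9 (blk 11, set 1) → L1-HIT  vc=[9]
7: 0x90 (blk 9, set 1) → VC-HIT  vc=[11]
8: 0xb4 (blk 11, set 1) → VC-HIT  vc=[9]
9: 0xb3 (blk 11, set 1) → L1-HIT  vc=[9]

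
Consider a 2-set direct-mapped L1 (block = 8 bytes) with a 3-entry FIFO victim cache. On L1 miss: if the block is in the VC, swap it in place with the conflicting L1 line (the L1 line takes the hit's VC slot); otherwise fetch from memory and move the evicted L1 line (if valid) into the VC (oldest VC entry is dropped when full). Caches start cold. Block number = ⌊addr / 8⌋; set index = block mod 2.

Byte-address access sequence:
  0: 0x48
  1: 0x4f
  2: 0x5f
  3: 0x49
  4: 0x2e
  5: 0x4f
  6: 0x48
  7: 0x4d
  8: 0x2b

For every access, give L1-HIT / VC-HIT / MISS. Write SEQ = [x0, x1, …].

#0 0x48→b9/s1 MISS; vc=[]
#1 0x4f→b9/s1 L1-HIT; vc=[]
#2 0x5f→b11/s1 MISS; vc=[9]
#3 0x49→b9/s1 VC-HIT; vc=[11]
#4 0x2e→b5/s1 MISS; vc=[11,9]
#5 0x4f→b9/s1 VC-HIT; vc=[11,5]
#6 0x48→b9/s1 L1-HIT; vc=[11,5]
#7 0x4d→b9/s1 L1-HIT; vc=[11,5]
#8 0x2b→b5/s1 VC-HIT; vc=[11,9]

SEQ = [MISS, L1-HIT, MISS, VC-HIT, MISS, VC-HIT, L1-HIT, L1-HIT, VC-HIT]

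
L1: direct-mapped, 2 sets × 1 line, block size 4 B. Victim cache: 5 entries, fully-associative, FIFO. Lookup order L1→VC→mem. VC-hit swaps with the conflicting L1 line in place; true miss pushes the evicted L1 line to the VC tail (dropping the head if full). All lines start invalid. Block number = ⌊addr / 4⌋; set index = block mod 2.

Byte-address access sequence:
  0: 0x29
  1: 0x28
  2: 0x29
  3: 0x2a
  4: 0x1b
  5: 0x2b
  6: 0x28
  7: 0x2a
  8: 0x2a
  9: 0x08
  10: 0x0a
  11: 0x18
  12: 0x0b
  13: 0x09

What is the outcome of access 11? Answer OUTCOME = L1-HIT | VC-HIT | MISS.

OUTCOME = VC-HIT

  [0] addr=0x29 blk=10 s=0: MISS | VC []
  [1] addr=0x28 blk=10 s=0: L1-HIT | VC []
  [2] addr=0x29 blk=10 s=0: L1-HIT | VC []
  [3] addr=0x2a blk=10 s=0: L1-HIT | VC []
  [4] addr=0x1b blk=6 s=0: MISS | VC [10]
  [5] addr=0x2b blk=10 s=0: VC-HIT | VC [6]
  [6] addr=0x28 blk=10 s=0: L1-HIT | VC [6]
  [7] addr=0x2a blk=10 s=0: L1-HIT | VC [6]
  [8] addr=0x2a blk=10 s=0: L1-HIT | VC [6]
  [9] addr=0x8 blk=2 s=0: MISS | VC [6, 10]
  [10] addr=0xa blk=2 s=0: L1-HIT | VC [6, 10]
  [11] addr=0x18 blk=6 s=0: VC-HIT | VC [2, 10]
  [12] addr=0xb blk=2 s=0: VC-HIT | VC [6, 10]
  [13] addr=0x9 blk=2 s=0: L1-HIT | VC [6, 10]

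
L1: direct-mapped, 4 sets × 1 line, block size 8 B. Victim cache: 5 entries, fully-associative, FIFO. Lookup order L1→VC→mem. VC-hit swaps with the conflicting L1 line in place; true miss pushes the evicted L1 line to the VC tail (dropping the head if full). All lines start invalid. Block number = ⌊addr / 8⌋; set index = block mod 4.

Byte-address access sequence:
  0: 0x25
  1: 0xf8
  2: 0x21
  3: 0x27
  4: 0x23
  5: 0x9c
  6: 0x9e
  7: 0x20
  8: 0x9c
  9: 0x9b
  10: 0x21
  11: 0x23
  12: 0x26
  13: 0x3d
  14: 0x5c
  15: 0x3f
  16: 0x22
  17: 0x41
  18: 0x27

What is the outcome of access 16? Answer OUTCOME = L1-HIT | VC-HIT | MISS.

OUTCOME = L1-HIT

0: 0x25 (blk 4, set 0) → MISS  vc=[]
1: 0xf8 (blk 31, set 3) → MISS  vc=[]
2: 0x21 (blk 4, set 0) → L1-HIT  vc=[]
3: 0x27 (blk 4, set 0) → L1-HIT  vc=[]
4: 0x23 (blk 4, set 0) → L1-HIT  vc=[]
5: 0x9c (blk 19, set 3) → MISS  vc=[31]
6: 0x9e (blk 19, set 3) → L1-HIT  vc=[31]
7: 0x20 (blk 4, set 0) → L1-HIT  vc=[31]
8: 0x9c (blk 19, set 3) → L1-HIT  vc=[31]
9: 0x9b (blk 19, set 3) → L1-HIT  vc=[31]
10: 0x21 (blk 4, set 0) → L1-HIT  vc=[31]
11: 0x23 (blk 4, set 0) → L1-HIT  vc=[31]
12: 0x26 (blk 4, set 0) → L1-HIT  vc=[31]
13: 0x3d (blk 7, set 3) → MISS  vc=[31, 19]
14: 0x5c (blk 11, set 3) → MISS  vc=[31, 19, 7]
15: 0x3f (blk 7, set 3) → VC-HIT  vc=[31, 19, 11]
16: 0x22 (blk 4, set 0) → L1-HIT  vc=[31, 19, 11]
17: 0x41 (blk 8, set 0) → MISS  vc=[31, 19, 11, 4]
18: 0x27 (blk 4, set 0) → VC-HIT  vc=[31, 19, 11, 8]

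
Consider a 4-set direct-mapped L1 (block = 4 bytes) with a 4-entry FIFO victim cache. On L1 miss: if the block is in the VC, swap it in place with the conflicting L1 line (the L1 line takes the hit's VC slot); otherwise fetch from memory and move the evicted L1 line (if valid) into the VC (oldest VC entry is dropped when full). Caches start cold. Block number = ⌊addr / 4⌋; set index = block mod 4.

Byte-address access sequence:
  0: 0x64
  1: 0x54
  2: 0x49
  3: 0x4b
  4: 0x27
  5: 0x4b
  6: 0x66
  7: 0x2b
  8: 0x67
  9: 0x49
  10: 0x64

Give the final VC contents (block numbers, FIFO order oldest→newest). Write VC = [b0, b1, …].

0: 0x64 (blk 25, set 1) → MISS  vc=[]
1: 0x54 (blk 21, set 1) → MISS  vc=[25]
2: 0x49 (blk 18, set 2) → MISS  vc=[25]
3: 0x4b (blk 18, set 2) → L1-HIT  vc=[25]
4: 0x27 (blk 9, set 1) → MISS  vc=[25, 21]
5: 0x4b (blk 18, set 2) → L1-HIT  vc=[25, 21]
6: 0x66 (blk 25, set 1) → VC-HIT  vc=[9, 21]
7: 0x2b (blk 10, set 2) → MISS  vc=[9, 21, 18]
8: 0x67 (blk 25, set 1) → L1-HIT  vc=[9, 21, 18]
9: 0x49 (blk 18, set 2) → VC-HIT  vc=[9, 21, 10]
10: 0x64 (blk 25, set 1) → L1-HIT  vc=[9, 21, 10]

VC = [9, 21, 10]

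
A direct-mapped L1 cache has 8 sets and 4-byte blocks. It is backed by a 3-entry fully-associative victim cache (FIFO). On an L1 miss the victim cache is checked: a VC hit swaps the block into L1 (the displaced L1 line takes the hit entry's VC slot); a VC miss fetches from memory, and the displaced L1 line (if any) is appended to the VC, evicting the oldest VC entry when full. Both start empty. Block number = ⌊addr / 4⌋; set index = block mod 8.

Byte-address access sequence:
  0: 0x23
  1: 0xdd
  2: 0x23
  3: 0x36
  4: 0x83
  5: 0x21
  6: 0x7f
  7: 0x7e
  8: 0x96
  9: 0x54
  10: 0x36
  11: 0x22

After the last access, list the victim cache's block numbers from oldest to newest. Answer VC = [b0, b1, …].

0: 0x23 (blk 8, set 0) → MISS  vc=[]
1: 0xdd (blk 55, set 7) → MISS  vc=[]
2: 0x23 (blk 8, set 0) → L1-HIT  vc=[]
3: 0x36 (blk 13, set 5) → MISS  vc=[]
4: 0x83 (blk 32, set 0) → MISS  vc=[8]
5: 0x21 (blk 8, set 0) → VC-HIT  vc=[32]
6: 0x7f (blk 31, set 7) → MISS  vc=[32, 55]
7: 0x7e (blk 31, set 7) → L1-HIT  vc=[32, 55]
8: 0x96 (blk 37, set 5) → MISS  vc=[32, 55, 13]
9: 0x54 (blk 21, set 5) → MISS  vc=[55, 13, 37]
10: 0x36 (blk 13, set 5) → VC-HIT  vc=[55, 21, 37]
11: 0x22 (blk 8, set 0) → L1-HIT  vc=[55, 21, 37]

VC = [55, 21, 37]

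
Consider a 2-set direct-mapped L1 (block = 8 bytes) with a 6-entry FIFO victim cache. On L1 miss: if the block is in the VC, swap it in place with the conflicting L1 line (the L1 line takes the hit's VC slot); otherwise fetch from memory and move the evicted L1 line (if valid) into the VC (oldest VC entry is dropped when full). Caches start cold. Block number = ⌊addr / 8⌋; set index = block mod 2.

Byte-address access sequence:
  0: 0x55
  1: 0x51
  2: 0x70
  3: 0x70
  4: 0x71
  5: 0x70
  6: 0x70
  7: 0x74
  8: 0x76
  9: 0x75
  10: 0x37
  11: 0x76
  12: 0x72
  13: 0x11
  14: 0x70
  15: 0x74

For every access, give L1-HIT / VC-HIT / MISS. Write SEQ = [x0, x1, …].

#0 0x55→b10/s0 MISS; vc=[]
#1 0x51→b10/s0 L1-HIT; vc=[]
#2 0x70→b14/s0 MISS; vc=[10]
#3 0x70→b14/s0 L1-HIT; vc=[10]
#4 0x71→b14/s0 L1-HIT; vc=[10]
#5 0x70→b14/s0 L1-HIT; vc=[10]
#6 0x70→b14/s0 L1-HIT; vc=[10]
#7 0x74→b14/s0 L1-HIT; vc=[10]
#8 0x76→b14/s0 L1-HIT; vc=[10]
#9 0x75→b14/s0 L1-HIT; vc=[10]
#10 0x37→b6/s0 MISS; vc=[10,14]
#11 0x76→b14/s0 VC-HIT; vc=[10,6]
#12 0x72→b14/s0 L1-HIT; vc=[10,6]
#13 0x11→b2/s0 MISS; vc=[10,6,14]
#14 0x70→b14/s0 VC-HIT; vc=[10,6,2]
#15 0x74→b14/s0 L1-HIT; vc=[10,6,2]

SEQ = [MISS, L1-HIT, MISS, L1-HIT, L1-HIT, L1-HIT, L1-HIT, L1-HIT, L1-HIT, L1-HIT, MISS, VC-HIT, L1-HIT, MISS, VC-HIT, L1-HIT]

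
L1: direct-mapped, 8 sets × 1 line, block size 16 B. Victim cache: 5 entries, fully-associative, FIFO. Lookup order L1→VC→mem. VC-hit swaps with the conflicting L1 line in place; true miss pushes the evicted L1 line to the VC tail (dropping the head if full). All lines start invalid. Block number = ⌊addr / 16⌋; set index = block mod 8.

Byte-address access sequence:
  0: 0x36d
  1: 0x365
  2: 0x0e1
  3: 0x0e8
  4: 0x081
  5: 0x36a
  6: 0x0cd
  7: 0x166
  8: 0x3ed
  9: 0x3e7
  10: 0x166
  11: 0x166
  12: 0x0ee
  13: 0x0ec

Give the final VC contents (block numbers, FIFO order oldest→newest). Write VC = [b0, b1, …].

VC = [22, 54, 62]

0: 0x36d (blk 54, set 6) → MISS  vc=[]
1: 0x365 (blk 54, set 6) → L1-HIT  vc=[]
2: 0xe1 (blk 14, set 6) → MISS  vc=[54]
3: 0xe8 (blk 14, set 6) → L1-HIT  vc=[54]
4: 0x81 (blk 8, set 0) → MISS  vc=[54]
5: 0x36a (blk 54, set 6) → VC-HIT  vc=[14]
6: 0xcd (blk 12, set 4) → MISS  vc=[14]
7: 0x166 (blk 22, set 6) → MISS  vc=[14, 54]
8: 0x3ed (blk 62, set 6) → MISS  vc=[14, 54, 22]
9: 0x3e7 (blk 62, set 6) → L1-HIT  vc=[14, 54, 22]
10: 0x166 (blk 22, set 6) → VC-HIT  vc=[14, 54, 62]
11: 0x166 (blk 22, set 6) → L1-HIT  vc=[14, 54, 62]
12: 0xee (blk 14, set 6) → VC-HIT  vc=[22, 54, 62]
13: 0xec (blk 14, set 6) → L1-HIT  vc=[22, 54, 62]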